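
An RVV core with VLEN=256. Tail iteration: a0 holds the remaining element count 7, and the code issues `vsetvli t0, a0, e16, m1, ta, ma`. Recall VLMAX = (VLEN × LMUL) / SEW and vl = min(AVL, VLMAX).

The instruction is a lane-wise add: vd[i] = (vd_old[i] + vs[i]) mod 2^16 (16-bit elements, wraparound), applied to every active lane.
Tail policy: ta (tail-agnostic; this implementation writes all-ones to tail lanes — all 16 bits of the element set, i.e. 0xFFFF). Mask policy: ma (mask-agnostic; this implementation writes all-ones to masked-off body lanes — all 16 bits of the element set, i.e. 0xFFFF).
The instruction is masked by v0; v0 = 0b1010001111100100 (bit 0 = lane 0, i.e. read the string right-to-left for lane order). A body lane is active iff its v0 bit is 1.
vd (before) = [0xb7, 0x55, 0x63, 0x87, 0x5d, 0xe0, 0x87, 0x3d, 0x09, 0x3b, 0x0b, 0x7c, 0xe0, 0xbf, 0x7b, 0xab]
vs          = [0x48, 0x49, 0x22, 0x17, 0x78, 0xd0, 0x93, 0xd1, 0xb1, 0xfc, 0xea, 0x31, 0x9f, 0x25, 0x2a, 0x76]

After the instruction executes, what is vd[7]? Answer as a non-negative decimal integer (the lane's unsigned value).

VLMAX = (256 × 1) / 16 = 16 lanes
vl ← min(7, 16) = 7
  i=0: mask-off/ones → 65535
  i=1: mask-off/ones → 65535
  i=2: add(0x63,0x22) → 133
  i=3: mask-off/ones → 65535
  i=4: mask-off/ones → 65535
  i=5: add(0xe0,0xd0) → 432
  i=6: add(0x87,0x93) → 282
  i=7: tail/ones → 65535
  i=8: tail/ones → 65535
  i=9: tail/ones → 65535
  i=10: tail/ones → 65535
  i=11: tail/ones → 65535
  i=12: tail/ones → 65535
  i=13: tail/ones → 65535
  i=14: tail/ones → 65535
  i=15: tail/ones → 65535

vd[7] = 65535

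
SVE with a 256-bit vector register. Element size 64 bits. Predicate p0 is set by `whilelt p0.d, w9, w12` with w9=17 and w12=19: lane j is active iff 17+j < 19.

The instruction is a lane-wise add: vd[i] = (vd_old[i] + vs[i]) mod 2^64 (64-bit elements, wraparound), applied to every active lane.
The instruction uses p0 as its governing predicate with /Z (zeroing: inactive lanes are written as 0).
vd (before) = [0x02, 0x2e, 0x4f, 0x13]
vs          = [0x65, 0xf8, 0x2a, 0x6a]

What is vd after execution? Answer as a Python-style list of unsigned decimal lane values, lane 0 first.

vd = [103, 294, 0, 0]

lane count: 256 div 64 = 4
active while 17+j < 19, i.e. j ∈ [0,2) capped at 4 ⇒ 2
vd[0] add(0x02,0x65) -> 0x67
vd[1] add(0x2e,0xf8) -> 0x126
vd[2] tail/zero -> 0x00
vd[3] tail/zero -> 0x00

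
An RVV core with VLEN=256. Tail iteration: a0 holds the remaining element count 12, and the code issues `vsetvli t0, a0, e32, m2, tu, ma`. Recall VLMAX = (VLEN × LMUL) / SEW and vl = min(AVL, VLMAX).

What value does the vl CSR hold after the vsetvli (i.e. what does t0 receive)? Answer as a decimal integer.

VLMAX = VLEN×LMUL/SEW = 256×2/32 = 16
vl = min(AVL, VLMAX) = min(12, 16) = 12

vl = 12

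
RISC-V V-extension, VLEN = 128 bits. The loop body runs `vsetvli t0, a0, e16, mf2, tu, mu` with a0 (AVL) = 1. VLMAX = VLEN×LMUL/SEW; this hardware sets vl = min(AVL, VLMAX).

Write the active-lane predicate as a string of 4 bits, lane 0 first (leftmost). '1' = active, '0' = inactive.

lanes per group: 128·1/2/16 = 4
vl = min(AVL, VLMAX) = min(1, 4) = 1
bits (lane 0 leftmost): 1000

predicate = 1000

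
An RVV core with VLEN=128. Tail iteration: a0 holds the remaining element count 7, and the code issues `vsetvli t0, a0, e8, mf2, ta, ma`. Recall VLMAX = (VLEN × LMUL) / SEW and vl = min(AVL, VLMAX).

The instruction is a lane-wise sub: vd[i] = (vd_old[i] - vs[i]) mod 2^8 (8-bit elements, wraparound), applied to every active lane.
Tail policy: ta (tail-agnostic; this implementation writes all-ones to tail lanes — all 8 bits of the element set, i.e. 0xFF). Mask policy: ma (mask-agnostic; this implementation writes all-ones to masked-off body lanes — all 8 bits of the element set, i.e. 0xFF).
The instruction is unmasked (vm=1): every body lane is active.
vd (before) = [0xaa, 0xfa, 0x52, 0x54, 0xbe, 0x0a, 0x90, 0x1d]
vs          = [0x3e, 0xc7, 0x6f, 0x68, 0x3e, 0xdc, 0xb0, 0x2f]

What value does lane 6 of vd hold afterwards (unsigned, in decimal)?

vd[6] = 224

lanes per group: 128·1/2/8 = 8
AVL=7 ≤ VLMAX=8, so vl = 7
[0] sub(0xaa,0x3e) = 0x6c
[1] sub(0xfa,0xc7) = 0x33
[2] sub(0x52,0x6f) = 0xe3
[3] sub(0x54,0x68) = 0xec
[4] sub(0xbe,0x3e) = 0x80
[5] sub(0x0a,0xdc) = 0x2e
[6] sub(0x90,0xb0) = 0xe0
[7] tail/ones = 0xff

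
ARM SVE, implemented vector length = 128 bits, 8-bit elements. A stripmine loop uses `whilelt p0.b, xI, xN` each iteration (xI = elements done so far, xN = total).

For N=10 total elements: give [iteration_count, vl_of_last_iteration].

[iterations, last_vl] = [1, 10]

128-bit reg / 8-bit elem → 16 lanes
N=10: ⌈10/16⌉ = 1 iters; last vl = 10 − 0×16 = 10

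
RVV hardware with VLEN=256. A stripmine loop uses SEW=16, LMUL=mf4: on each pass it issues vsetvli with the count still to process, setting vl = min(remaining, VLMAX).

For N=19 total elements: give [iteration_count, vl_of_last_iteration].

[iterations, last_vl] = [5, 3]

VLMAX = (256 × 1/4) / 16 = 4 lanes
19 elements at 4/iter → 5 passes, remainder 3 on the last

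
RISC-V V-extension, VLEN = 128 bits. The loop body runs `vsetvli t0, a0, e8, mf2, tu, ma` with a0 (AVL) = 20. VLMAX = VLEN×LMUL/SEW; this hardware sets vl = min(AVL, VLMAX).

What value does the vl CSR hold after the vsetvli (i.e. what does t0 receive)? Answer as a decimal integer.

lanes per group: 128·1/2/8 = 8
vl = min(AVL, VLMAX) = min(20, 8) = 8

vl = 8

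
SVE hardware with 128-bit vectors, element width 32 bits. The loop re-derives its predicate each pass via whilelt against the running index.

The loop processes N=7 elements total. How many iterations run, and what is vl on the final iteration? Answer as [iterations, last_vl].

register lanes = 128/32 = 4
iterations = ceil(7/4) = 2; final-pass vl = 3

[iterations, last_vl] = [2, 3]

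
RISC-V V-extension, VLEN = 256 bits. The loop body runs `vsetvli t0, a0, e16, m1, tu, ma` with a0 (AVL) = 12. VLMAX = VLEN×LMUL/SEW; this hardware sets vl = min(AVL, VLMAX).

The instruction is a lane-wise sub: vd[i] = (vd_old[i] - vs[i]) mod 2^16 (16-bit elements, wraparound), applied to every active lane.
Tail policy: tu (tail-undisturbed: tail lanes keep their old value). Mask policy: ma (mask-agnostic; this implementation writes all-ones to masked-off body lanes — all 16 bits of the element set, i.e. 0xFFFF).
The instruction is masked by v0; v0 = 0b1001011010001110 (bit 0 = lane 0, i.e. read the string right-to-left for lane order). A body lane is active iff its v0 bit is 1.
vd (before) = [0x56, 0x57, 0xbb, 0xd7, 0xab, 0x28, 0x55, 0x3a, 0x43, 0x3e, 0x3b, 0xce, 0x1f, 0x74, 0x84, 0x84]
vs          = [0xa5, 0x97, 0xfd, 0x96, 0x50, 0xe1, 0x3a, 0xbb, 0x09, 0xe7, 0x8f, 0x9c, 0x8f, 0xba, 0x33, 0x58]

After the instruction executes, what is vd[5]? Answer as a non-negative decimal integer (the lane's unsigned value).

VLMAX = (256 × 1) / 16 = 16 lanes
vl ← min(12, 16) = 12
  i=0: mask-off/ones → 65535
  i=1: sub(0x57,0x97) → 65472
  i=2: sub(0xbb,0xfd) → 65470
  i=3: sub(0xd7,0x96) → 65
  i=4: mask-off/ones → 65535
  i=5: mask-off/ones → 65535
  i=6: mask-off/ones → 65535
  i=7: sub(0x3a,0xbb) → 65407
  i=8: mask-off/ones → 65535
  i=9: sub(0x3e,0xe7) → 65367
  i=10: sub(0x3b,0x8f) → 65452
  i=11: mask-off/ones → 65535
  i=12: tail/keep → 31
  i=13: tail/keep → 116
  i=14: tail/keep → 132
  i=15: tail/keep → 132

vd[5] = 65535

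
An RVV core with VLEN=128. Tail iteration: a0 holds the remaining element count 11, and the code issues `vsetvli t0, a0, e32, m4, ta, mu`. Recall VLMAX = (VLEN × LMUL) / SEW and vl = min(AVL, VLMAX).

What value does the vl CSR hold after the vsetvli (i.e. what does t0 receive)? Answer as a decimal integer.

vl = 11

VLMAX = VLEN×LMUL/SEW = 128×4/32 = 16
AVL=11 ≤ VLMAX=16, so vl = 11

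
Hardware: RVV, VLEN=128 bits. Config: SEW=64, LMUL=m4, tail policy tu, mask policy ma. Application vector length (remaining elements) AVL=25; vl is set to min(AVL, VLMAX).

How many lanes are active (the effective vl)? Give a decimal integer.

VLMAX = (128 × 4) / 64 = 8 lanes
vl ← min(25, 8) = 8

vl = 8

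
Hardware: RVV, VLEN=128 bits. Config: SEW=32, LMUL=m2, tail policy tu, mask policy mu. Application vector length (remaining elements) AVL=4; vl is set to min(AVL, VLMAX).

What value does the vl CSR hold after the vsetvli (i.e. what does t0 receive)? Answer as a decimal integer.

vl = 4

VLMAX = VLEN×LMUL/SEW = 128×2/32 = 8
vl ← min(4, 8) = 4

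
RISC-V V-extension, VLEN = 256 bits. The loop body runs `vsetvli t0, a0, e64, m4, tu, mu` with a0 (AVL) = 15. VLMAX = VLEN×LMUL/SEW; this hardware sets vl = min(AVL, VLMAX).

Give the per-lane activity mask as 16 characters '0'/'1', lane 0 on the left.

VLMAX = (256 × 4) / 64 = 16 lanes
vl ← min(15, 16) = 15
bits (lane 0 leftmost): 1111111111111110

predicate = 1111111111111110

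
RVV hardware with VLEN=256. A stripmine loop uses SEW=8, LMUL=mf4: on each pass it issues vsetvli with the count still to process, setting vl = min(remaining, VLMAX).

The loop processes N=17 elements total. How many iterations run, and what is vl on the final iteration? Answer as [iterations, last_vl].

[iterations, last_vl] = [3, 1]

VLMAX = (256 × 1/4) / 8 = 8 lanes
N=17: ⌈17/8⌉ = 3 iters; last vl = 17 − 2×8 = 1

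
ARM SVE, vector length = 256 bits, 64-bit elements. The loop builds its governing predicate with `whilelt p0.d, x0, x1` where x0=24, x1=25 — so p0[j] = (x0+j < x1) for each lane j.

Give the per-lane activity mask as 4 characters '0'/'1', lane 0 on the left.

lane count: 256 div 64 = 4
active while 24+j < 25, i.e. j ∈ [0,1) capped at 4 ⇒ 1
bits (lane 0 leftmost): 1000

predicate = 1000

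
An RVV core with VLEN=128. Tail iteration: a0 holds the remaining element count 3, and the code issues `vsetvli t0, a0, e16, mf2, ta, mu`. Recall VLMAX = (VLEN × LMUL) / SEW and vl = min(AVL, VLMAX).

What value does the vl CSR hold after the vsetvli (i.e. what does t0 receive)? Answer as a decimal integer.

vl = 3

VLMAX = (128 × 1/2) / 16 = 4 lanes
AVL=3 ≤ VLMAX=4, so vl = 3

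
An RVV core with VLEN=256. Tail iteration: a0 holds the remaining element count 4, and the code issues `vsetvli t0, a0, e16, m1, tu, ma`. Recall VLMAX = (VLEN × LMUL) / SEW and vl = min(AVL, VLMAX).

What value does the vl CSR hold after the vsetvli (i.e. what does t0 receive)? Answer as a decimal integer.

vl = 4

lanes per group: 256·1/16 = 16
vl = min(AVL, VLMAX) = min(4, 16) = 4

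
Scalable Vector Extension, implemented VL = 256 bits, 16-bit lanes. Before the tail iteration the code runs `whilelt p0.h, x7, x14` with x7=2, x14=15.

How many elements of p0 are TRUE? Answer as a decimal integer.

256-bit reg / 16-bit elem → 16 lanes
whilelt: lane j active iff 2+j < 15 → j < 13 → 13 active

vl = 13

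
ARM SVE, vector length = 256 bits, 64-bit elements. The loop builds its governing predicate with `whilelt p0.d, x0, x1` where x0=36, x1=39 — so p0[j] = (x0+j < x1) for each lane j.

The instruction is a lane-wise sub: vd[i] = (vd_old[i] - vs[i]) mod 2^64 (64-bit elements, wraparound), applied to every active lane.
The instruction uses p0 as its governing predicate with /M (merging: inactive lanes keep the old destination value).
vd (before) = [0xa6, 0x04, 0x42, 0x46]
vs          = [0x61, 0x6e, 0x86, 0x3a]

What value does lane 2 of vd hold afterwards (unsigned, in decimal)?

256-bit reg / 64-bit elem → 4 lanes
active while 36+j < 39, i.e. j ∈ [0,3) capped at 4 ⇒ 3
  i=0: sub(0xa6,0x61) → 69
  i=1: sub(0x04,0x6e) → 18446744073709551510
  i=2: sub(0x42,0x86) → 18446744073709551548
  i=3: tail/keep → 70

vd[2] = 18446744073709551548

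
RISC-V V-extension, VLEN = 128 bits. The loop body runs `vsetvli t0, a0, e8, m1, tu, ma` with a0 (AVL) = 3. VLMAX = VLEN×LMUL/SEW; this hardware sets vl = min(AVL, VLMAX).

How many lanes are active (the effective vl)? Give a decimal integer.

vl = 3

VLMAX = (128 × 1) / 8 = 16 lanes
vl ← min(3, 16) = 3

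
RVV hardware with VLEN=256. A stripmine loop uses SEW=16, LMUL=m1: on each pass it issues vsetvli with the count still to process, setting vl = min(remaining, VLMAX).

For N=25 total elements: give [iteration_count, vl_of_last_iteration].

[iterations, last_vl] = [2, 9]

VLMAX = (256 × 1) / 16 = 16 lanes
25 elements at 16/iter → 2 passes, remainder 9 on the last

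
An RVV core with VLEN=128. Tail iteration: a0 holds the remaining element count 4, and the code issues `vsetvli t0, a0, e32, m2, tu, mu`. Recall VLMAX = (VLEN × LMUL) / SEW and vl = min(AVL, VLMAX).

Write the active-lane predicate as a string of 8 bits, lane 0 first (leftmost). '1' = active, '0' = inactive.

VLMAX = (128 × 2) / 32 = 8 lanes
vl = min(AVL, VLMAX) = min(4, 8) = 4
bits (lane 0 leftmost): 11110000

predicate = 11110000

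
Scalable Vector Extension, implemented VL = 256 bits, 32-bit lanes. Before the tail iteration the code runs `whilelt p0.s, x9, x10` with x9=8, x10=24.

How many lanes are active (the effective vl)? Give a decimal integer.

vl = 8

256-bit reg / 32-bit elem → 8 lanes
active while 8+j < 24, i.e. j ∈ [0,16) capped at 8 ⇒ 8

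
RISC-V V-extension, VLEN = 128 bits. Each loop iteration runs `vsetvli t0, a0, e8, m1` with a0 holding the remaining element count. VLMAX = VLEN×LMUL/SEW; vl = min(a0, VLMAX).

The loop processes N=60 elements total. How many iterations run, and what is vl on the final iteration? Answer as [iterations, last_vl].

VLMAX = VLEN×LMUL/SEW = 128×1/8 = 16
60 elements at 16/iter → 4 passes, remainder 12 on the last

[iterations, last_vl] = [4, 12]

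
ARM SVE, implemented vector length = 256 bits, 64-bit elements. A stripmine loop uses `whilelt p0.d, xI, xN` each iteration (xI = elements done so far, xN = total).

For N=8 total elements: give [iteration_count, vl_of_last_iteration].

256-bit reg / 64-bit elem → 4 lanes
N=8: ⌈8/4⌉ = 2 iters; last vl = 8 − 1×4 = 4

[iterations, last_vl] = [2, 4]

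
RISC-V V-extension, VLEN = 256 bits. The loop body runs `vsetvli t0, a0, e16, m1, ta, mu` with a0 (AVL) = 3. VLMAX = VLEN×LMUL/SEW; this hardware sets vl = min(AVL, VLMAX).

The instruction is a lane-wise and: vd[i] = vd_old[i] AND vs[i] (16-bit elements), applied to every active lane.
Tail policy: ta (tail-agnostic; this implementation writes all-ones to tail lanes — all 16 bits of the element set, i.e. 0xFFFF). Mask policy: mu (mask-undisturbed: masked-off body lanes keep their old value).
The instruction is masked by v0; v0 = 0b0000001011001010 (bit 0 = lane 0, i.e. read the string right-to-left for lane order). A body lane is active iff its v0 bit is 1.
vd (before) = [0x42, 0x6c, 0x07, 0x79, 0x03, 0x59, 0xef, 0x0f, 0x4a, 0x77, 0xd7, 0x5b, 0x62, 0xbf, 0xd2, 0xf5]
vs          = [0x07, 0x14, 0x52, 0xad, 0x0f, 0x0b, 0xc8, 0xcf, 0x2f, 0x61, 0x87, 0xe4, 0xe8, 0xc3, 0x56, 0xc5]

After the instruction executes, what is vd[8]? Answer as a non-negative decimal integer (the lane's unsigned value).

vd[8] = 65535

VLMAX = (256 × 1) / 16 = 16 lanes
vl ← min(3, 16) = 3
[0] mask-off/keep = 0x42
[1] and(0x6c,0x14) = 0x04
[2] mask-off/keep = 0x07
[3] tail/ones = 0xffff
[4] tail/ones = 0xffff
[5] tail/ones = 0xffff
[6] tail/ones = 0xffff
[7] tail/ones = 0xffff
[8] tail/ones = 0xffff
[9] tail/ones = 0xffff
[10] tail/ones = 0xffff
[11] tail/ones = 0xffff
[12] tail/ones = 0xffff
[13] tail/ones = 0xffff
[14] tail/ones = 0xffff
[15] tail/ones = 0xffff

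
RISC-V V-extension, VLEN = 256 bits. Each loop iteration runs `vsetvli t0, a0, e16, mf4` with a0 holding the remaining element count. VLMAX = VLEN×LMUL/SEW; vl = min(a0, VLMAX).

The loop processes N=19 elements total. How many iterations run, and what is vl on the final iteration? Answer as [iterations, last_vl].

lanes per group: 256·1/4/16 = 4
19 elements at 4/iter → 5 passes, remainder 3 on the last

[iterations, last_vl] = [5, 3]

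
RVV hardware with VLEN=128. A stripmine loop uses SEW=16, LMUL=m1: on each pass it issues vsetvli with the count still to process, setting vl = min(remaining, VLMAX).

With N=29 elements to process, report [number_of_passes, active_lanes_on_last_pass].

[iterations, last_vl] = [4, 5]

lanes per group: 128·1/16 = 8
29 elements at 8/iter → 4 passes, remainder 5 on the last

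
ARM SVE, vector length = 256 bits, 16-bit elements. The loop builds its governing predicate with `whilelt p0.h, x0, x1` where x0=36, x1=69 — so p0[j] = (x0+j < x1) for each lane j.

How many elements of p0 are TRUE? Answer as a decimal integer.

256-bit reg / 16-bit elem → 16 lanes
whilelt: lane j active iff 36+j < 69 → j < 33 → 16 active

vl = 16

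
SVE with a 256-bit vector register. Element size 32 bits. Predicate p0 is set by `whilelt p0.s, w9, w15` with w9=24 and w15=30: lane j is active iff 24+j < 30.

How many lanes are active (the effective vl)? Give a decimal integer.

lane count: 256 div 32 = 8
active while 24+j < 30, i.e. j ∈ [0,6) capped at 8 ⇒ 6

vl = 6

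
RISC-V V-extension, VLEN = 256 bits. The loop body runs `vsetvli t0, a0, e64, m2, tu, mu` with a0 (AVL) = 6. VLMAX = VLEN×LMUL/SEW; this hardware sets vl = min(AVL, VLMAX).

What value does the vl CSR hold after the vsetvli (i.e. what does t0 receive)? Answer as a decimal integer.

VLMAX = (256 × 2) / 64 = 8 lanes
vl = min(AVL, VLMAX) = min(6, 8) = 6

vl = 6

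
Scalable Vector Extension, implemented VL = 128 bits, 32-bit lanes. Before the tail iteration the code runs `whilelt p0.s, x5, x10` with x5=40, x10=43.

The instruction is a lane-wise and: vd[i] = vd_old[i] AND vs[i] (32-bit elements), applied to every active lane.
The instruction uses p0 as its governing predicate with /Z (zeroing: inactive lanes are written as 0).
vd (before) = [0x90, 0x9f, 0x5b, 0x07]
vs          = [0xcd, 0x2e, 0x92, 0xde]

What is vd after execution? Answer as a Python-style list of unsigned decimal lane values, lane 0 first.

vd = [128, 14, 18, 0]

128-bit reg / 32-bit elem → 4 lanes
active while 40+j < 43, i.e. j ∈ [0,3) capped at 4 ⇒ 3
vd[0] and(0x90,0xcd) -> 0x80
vd[1] and(0x9f,0x2e) -> 0x0e
vd[2] and(0x5b,0x92) -> 0x12
vd[3] tail/zero -> 0x00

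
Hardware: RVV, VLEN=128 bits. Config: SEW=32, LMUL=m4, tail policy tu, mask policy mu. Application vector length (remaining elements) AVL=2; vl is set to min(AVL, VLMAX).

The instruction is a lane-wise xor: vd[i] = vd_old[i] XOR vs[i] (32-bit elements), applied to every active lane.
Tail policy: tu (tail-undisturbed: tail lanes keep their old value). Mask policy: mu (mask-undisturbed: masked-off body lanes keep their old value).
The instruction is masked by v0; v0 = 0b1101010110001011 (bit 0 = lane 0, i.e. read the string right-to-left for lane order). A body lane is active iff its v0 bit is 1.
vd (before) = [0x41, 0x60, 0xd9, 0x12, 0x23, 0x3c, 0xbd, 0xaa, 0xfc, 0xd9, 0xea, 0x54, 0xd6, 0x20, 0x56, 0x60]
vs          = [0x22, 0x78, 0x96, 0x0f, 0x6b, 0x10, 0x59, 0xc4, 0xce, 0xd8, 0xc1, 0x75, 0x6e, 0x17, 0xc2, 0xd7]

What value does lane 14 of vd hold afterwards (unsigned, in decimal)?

VLMAX = VLEN×LMUL/SEW = 128×4/32 = 16
vl = min(AVL, VLMAX) = min(2, 16) = 2
  i=0: xor(0x41,0x22) → 99
  i=1: xor(0x60,0x78) → 24
  i=2: tail/keep → 217
  i=3: tail/keep → 18
  i=4: tail/keep → 35
  i=5: tail/keep → 60
  i=6: tail/keep → 189
  i=7: tail/keep → 170
  i=8: tail/keep → 252
  i=9: tail/keep → 217
  i=10: tail/keep → 234
  i=11: tail/keep → 84
  i=12: tail/keep → 214
  i=13: tail/keep → 32
  i=14: tail/keep → 86
  i=15: tail/keep → 96

vd[14] = 86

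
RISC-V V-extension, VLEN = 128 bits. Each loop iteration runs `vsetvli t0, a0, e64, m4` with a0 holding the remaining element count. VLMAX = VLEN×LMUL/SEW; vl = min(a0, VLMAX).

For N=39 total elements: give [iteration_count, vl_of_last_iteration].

[iterations, last_vl] = [5, 7]

VLMAX = (128 × 4) / 64 = 8 lanes
iterations = ceil(39/8) = 5; final-pass vl = 7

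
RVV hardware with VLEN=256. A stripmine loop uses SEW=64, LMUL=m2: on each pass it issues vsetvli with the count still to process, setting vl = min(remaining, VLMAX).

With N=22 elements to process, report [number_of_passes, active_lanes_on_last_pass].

VLMAX = VLEN×LMUL/SEW = 256×2/64 = 8
N=22: ⌈22/8⌉ = 3 iters; last vl = 22 − 2×8 = 6

[iterations, last_vl] = [3, 6]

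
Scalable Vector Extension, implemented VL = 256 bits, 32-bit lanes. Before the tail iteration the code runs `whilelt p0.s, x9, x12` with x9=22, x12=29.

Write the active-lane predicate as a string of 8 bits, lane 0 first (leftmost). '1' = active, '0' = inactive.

register lanes = 256/32 = 8
p0[j] = (22+j < 29); true for j=0..6 → 7 lanes set
bits (lane 0 leftmost): 11111110

predicate = 11111110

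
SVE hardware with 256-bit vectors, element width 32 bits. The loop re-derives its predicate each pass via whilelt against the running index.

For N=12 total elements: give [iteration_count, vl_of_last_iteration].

register lanes = 256/32 = 8
12 elements at 8/iter → 2 passes, remainder 4 on the last

[iterations, last_vl] = [2, 4]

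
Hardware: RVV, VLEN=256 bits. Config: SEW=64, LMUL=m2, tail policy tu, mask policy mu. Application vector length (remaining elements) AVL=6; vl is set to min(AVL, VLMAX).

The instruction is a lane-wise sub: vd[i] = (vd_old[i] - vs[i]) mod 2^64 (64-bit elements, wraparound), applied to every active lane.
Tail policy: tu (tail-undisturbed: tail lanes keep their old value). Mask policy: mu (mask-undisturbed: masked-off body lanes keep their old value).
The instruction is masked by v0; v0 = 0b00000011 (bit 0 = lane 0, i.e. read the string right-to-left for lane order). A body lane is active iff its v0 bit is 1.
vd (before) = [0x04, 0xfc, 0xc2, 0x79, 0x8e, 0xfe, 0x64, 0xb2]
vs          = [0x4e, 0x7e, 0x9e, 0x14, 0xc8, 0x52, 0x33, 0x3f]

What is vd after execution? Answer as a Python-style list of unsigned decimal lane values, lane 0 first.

vd = [18446744073709551542, 126, 194, 121, 142, 254, 100, 178]

lanes per group: 256·2/64 = 8
vl ← min(6, 8) = 6
[0] sub(0x04,0x4e) = 0xffffffffffffffb6
[1] sub(0xfc,0x7e) = 0x7e
[2] mask-off/keep = 0xc2
[3] mask-off/keep = 0x79
[4] mask-off/keep = 0x8e
[5] mask-off/keep = 0xfe
[6] tail/keep = 0x64
[7] tail/keep = 0xb2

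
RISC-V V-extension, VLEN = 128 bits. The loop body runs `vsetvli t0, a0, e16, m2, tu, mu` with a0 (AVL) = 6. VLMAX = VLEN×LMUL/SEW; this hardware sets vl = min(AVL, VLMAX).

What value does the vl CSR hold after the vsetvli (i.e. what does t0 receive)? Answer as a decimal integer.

VLMAX = (128 × 2) / 16 = 16 lanes
AVL=6 ≤ VLMAX=16, so vl = 6

vl = 6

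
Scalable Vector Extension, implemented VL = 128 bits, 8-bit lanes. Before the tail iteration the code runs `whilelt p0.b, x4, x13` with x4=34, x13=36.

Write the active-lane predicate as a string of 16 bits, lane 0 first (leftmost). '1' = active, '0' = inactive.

predicate = 1100000000000000

lane count: 128 div 8 = 16
whilelt: lane j active iff 34+j < 36 → j < 2 → 2 active
bits (lane 0 leftmost): 1100000000000000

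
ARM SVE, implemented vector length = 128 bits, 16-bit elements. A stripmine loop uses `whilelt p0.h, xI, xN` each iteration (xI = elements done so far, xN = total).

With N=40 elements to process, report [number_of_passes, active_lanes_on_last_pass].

lane count: 128 div 16 = 8
40 elements at 8/iter → 5 passes, remainder 8 on the last

[iterations, last_vl] = [5, 8]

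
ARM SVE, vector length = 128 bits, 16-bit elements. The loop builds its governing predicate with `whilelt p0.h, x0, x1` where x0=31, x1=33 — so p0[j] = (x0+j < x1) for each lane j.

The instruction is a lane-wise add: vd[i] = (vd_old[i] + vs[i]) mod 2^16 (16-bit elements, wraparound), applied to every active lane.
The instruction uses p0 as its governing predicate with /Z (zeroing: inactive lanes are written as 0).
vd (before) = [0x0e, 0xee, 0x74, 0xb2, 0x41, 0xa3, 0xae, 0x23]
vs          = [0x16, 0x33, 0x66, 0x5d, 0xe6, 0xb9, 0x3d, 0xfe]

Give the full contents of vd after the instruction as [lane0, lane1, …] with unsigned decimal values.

vd = [36, 289, 0, 0, 0, 0, 0, 0]

lane count: 128 div 16 = 8
whilelt: lane j active iff 31+j < 33 → j < 2 → 2 active
vd[0] add(0x0e,0x16) -> 0x24
vd[1] add(0xee,0x33) -> 0x121
vd[2] tail/zero -> 0x00
vd[3] tail/zero -> 0x00
vd[4] tail/zero -> 0x00
vd[5] tail/zero -> 0x00
vd[6] tail/zero -> 0x00
vd[7] tail/zero -> 0x00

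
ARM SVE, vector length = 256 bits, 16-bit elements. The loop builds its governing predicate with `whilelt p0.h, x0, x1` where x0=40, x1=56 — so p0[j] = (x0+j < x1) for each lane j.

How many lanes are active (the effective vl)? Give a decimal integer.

vl = 16

register lanes = 256/16 = 16
active while 40+j < 56, i.e. j ∈ [0,16) capped at 16 ⇒ 16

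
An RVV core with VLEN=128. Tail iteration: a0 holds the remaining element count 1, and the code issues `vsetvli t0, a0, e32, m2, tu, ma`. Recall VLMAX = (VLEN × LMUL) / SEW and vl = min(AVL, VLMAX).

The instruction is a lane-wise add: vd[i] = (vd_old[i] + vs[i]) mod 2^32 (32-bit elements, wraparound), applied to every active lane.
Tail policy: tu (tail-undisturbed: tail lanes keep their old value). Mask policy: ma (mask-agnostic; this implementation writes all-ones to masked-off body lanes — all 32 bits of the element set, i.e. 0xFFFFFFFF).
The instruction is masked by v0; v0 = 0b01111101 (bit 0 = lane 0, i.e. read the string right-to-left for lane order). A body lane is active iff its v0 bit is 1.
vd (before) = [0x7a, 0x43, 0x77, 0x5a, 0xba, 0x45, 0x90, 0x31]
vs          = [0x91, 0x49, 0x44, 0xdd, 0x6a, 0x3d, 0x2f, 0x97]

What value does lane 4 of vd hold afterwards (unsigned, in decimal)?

VLMAX = VLEN×LMUL/SEW = 128×2/32 = 8
vl = min(AVL, VLMAX) = min(1, 8) = 1
lane  0: add(0x7a,0x91) ⇒ 0x10b
lane  1: tail/keep ⇒ 0x43
lane  2: tail/keep ⇒ 0x77
lane  3: tail/keep ⇒ 0x5a
lane  4: tail/keep ⇒ 0xba
lane  5: tail/keep ⇒ 0x45
lane  6: tail/keep ⇒ 0x90
lane  7: tail/keep ⇒ 0x31

vd[4] = 186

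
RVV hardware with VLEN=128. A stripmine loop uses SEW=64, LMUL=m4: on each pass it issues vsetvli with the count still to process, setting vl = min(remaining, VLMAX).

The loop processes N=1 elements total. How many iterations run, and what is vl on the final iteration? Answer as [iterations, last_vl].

[iterations, last_vl] = [1, 1]

VLMAX = (128 × 4) / 64 = 8 lanes
N=1: ⌈1/8⌉ = 1 iters; last vl = 1 − 0×8 = 1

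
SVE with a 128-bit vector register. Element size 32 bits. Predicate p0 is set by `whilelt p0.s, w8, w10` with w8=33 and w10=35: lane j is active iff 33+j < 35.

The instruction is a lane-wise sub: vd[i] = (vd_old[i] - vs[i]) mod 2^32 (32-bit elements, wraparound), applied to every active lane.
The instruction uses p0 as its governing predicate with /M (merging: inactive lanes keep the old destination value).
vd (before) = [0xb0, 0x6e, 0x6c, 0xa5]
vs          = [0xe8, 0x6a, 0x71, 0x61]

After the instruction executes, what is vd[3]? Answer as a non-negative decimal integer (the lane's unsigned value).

vd[3] = 165

register lanes = 128/32 = 4
p0[j] = (33+j < 35); true for j=0..1 → 2 lanes set
  i=0: sub(0xb0,0xe8) → 4294967240
  i=1: sub(0x6e,0x6a) → 4
  i=2: tail/keep → 108
  i=3: tail/keep → 165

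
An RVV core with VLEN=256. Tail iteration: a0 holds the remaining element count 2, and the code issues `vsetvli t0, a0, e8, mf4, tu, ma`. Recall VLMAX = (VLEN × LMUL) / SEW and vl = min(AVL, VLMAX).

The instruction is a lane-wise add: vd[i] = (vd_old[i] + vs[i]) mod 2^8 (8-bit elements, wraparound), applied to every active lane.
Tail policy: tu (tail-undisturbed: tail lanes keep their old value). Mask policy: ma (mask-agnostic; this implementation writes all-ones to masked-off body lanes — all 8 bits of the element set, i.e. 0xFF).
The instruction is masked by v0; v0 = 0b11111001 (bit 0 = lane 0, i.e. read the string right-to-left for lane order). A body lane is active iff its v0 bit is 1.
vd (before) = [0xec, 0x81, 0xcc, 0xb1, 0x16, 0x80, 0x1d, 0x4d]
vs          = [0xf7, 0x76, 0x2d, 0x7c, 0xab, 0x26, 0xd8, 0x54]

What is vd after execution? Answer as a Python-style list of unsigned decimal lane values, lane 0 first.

vd = [227, 255, 204, 177, 22, 128, 29, 77]

lanes per group: 256·1/4/8 = 8
vl ← min(2, 8) = 2
  i=0: add(0xec,0xf7) → 227
  i=1: mask-off/ones → 255
  i=2: tail/keep → 204
  i=3: tail/keep → 177
  i=4: tail/keep → 22
  i=5: tail/keep → 128
  i=6: tail/keep → 29
  i=7: tail/keep → 77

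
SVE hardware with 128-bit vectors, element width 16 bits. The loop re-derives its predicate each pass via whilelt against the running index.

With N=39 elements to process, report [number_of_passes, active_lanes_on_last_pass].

lane count: 128 div 16 = 8
iterations = ceil(39/8) = 5; final-pass vl = 7

[iterations, last_vl] = [5, 7]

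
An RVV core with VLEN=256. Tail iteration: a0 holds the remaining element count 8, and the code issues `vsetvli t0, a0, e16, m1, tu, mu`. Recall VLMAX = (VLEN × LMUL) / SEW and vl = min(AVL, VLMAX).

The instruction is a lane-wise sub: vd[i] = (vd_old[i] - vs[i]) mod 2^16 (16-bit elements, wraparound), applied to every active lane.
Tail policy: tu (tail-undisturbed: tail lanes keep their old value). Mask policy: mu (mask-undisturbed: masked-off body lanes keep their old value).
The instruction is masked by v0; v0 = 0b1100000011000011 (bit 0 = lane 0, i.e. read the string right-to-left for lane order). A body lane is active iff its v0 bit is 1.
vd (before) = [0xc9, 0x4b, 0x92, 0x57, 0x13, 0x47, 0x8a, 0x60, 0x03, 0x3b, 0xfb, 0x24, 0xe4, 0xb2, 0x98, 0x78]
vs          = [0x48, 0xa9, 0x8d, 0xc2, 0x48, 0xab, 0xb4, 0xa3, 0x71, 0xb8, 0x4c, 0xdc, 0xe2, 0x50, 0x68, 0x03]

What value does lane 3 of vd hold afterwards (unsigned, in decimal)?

VLMAX = (256 × 1) / 16 = 16 lanes
vl = min(AVL, VLMAX) = min(8, 16) = 8
vd[0] sub(0xc9,0x48) -> 0x81
vd[1] sub(0x4b,0xa9) -> 0xffa2
vd[2] mask-off/keep -> 0x92
vd[3] mask-off/keep -> 0x57
vd[4] mask-off/keep -> 0x13
vd[5] mask-off/keep -> 0x47
vd[6] sub(0x8a,0xb4) -> 0xffd6
vd[7] sub(0x60,0xa3) -> 0xffbd
vd[8] tail/keep -> 0x03
vd[9] tail/keep -> 0x3b
vd[10] tail/keep -> 0xfb
vd[11] tail/keep -> 0x24
vd[12] tail/keep -> 0xe4
vd[13] tail/keep -> 0xb2
vd[14] tail/keep -> 0x98
vd[15] tail/keep -> 0x78

vd[3] = 87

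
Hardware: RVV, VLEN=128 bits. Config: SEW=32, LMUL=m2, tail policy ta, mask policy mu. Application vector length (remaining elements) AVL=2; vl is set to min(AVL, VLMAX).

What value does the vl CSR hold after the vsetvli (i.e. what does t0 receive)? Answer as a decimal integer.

lanes per group: 128·2/32 = 8
AVL=2 ≤ VLMAX=8, so vl = 2

vl = 2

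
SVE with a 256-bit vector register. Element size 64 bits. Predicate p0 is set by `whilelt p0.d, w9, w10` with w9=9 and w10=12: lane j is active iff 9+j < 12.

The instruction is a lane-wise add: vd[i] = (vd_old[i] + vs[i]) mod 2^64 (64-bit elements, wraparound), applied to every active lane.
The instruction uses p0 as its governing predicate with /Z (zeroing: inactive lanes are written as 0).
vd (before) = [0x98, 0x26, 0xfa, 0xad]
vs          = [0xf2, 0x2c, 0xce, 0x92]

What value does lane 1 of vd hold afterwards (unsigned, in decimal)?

register lanes = 256/64 = 4
p0[j] = (9+j < 12); true for j=0..2 → 3 lanes set
lane  0: add(0x98,0xf2) ⇒ 0x18a
lane  1: add(0x26,0x2c) ⇒ 0x52
lane  2: add(0xfa,0xce) ⇒ 0x1c8
lane  3: tail/zero ⇒ 0x00

vd[1] = 82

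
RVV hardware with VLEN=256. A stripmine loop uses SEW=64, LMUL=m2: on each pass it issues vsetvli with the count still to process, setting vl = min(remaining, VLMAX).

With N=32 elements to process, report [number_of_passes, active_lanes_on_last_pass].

[iterations, last_vl] = [4, 8]

lanes per group: 256·2/64 = 8
iterations = ceil(32/8) = 4; final-pass vl = 8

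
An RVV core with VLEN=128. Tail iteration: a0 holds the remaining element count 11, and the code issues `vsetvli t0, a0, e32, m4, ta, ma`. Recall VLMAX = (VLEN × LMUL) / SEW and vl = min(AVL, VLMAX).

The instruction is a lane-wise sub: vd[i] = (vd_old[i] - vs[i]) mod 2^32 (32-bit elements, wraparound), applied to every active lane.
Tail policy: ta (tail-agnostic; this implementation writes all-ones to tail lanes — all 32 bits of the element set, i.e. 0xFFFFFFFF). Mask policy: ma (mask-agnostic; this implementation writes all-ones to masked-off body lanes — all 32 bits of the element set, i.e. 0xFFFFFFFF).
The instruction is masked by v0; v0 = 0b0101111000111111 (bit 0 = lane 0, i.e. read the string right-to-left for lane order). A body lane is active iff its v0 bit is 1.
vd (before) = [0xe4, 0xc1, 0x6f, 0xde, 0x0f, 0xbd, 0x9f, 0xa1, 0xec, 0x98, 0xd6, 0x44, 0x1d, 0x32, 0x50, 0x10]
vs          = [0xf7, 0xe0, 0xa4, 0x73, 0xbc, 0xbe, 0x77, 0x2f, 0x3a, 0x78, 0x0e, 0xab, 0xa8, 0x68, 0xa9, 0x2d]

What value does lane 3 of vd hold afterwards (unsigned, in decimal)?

vd[3] = 107

VLMAX = VLEN×LMUL/SEW = 128×4/32 = 16
vl = min(AVL, VLMAX) = min(11, 16) = 11
vd[0] sub(0xe4,0xf7) -> 0xffffffed
vd[1] sub(0xc1,0xe0) -> 0xffffffe1
vd[2] sub(0x6f,0xa4) -> 0xffffffcb
vd[3] sub(0xde,0x73) -> 0x6b
vd[4] sub(0x0f,0xbc) -> 0xffffff53
vd[5] sub(0xbd,0xbe) -> 0xffffffff
vd[6] mask-off/ones -> 0xffffffff
vd[7] mask-off/ones -> 0xffffffff
vd[8] mask-off/ones -> 0xffffffff
vd[9] sub(0x98,0x78) -> 0x20
vd[10] sub(0xd6,0x0e) -> 0xc8
vd[11] tail/ones -> 0xffffffff
vd[12] tail/ones -> 0xffffffff
vd[13] tail/ones -> 0xffffffff
vd[14] tail/ones -> 0xffffffff
vd[15] tail/ones -> 0xffffffff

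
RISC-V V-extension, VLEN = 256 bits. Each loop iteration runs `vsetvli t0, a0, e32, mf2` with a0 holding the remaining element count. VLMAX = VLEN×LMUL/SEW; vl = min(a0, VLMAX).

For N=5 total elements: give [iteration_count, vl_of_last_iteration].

VLMAX = (256 × 1/2) / 32 = 4 lanes
N=5: ⌈5/4⌉ = 2 iters; last vl = 5 − 1×4 = 1

[iterations, last_vl] = [2, 1]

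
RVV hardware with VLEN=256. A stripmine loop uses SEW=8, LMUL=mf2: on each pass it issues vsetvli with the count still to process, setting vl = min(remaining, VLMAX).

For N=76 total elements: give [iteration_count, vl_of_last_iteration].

lanes per group: 256·1/2/8 = 16
iterations = ceil(76/16) = 5; final-pass vl = 12

[iterations, last_vl] = [5, 12]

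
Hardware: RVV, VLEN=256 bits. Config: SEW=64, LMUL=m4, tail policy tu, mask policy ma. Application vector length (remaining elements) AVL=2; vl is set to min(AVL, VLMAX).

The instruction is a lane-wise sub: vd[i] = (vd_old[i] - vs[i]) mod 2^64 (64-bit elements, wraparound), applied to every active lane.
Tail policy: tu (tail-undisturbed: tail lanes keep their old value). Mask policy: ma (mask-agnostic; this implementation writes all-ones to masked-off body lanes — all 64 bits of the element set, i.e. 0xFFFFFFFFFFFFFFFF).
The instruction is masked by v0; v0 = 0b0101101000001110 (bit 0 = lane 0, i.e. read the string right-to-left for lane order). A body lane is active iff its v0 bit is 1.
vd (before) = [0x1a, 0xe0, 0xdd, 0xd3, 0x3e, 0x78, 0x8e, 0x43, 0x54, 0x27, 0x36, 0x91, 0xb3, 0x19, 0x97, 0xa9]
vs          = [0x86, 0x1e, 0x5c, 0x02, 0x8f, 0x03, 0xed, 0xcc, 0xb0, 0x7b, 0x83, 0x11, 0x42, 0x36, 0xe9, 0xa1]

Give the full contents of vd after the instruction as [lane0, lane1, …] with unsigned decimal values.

vd = [18446744073709551615, 194, 221, 211, 62, 120, 142, 67, 84, 39, 54, 145, 179, 25, 151, 169]

VLMAX = VLEN×LMUL/SEW = 256×4/64 = 16
AVL=2 ≤ VLMAX=16, so vl = 2
lane  0: mask-off/ones ⇒ 0xffffffffffffffff
lane  1: sub(0xe0,0x1e) ⇒ 0xc2
lane  2: tail/keep ⇒ 0xdd
lane  3: tail/keep ⇒ 0xd3
lane  4: tail/keep ⇒ 0x3e
lane  5: tail/keep ⇒ 0x78
lane  6: tail/keep ⇒ 0x8e
lane  7: tail/keep ⇒ 0x43
lane  8: tail/keep ⇒ 0x54
lane  9: tail/keep ⇒ 0x27
lane 10: tail/keep ⇒ 0x36
lane 11: tail/keep ⇒ 0x91
lane 12: tail/keep ⇒ 0xb3
lane 13: tail/keep ⇒ 0x19
lane 14: tail/keep ⇒ 0x97
lane 15: tail/keep ⇒ 0xa9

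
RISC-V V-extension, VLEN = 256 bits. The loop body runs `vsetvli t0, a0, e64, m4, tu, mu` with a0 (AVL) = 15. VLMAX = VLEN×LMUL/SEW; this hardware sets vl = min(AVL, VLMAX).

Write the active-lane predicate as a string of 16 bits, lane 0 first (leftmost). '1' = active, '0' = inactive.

VLMAX = VLEN×LMUL/SEW = 256×4/64 = 16
AVL=15 ≤ VLMAX=16, so vl = 15
bits (lane 0 leftmost): 1111111111111110

predicate = 1111111111111110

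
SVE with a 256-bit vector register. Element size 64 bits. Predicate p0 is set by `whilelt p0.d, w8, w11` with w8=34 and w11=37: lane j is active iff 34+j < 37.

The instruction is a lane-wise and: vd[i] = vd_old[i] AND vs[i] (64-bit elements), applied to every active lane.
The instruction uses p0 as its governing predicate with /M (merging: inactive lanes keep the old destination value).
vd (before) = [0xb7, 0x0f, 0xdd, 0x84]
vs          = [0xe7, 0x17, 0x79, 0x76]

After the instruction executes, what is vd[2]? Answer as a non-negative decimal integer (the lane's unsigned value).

vd[2] = 89

lane count: 256 div 64 = 4
active while 34+j < 37, i.e. j ∈ [0,3) capped at 4 ⇒ 3
[0] and(0xb7,0xe7) = 0xa7
[1] and(0x0f,0x17) = 0x07
[2] and(0xdd,0x79) = 0x59
[3] tail/keep = 0x84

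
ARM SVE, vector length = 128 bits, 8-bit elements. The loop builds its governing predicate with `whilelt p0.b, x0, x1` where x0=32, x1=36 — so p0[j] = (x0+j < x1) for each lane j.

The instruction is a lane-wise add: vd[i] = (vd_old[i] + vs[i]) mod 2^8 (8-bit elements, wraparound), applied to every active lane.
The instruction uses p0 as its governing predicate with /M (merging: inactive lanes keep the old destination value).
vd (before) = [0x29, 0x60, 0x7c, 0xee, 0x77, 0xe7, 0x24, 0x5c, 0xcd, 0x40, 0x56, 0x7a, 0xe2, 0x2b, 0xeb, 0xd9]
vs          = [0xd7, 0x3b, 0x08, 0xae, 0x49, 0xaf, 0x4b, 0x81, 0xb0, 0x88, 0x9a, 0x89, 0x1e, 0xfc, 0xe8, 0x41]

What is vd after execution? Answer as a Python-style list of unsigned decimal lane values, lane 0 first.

register lanes = 128/8 = 16
active while 32+j < 36, i.e. j ∈ [0,4) capped at 16 ⇒ 4
lane  0: add(0x29,0xd7) ⇒ 0x00
lane  1: add(0x60,0x3b) ⇒ 0x9b
lane  2: add(0x7c,0x08) ⇒ 0x84
lane  3: add(0xee,0xae) ⇒ 0x9c
lane  4: tail/keep ⇒ 0x77
lane  5: tail/keep ⇒ 0xe7
lane  6: tail/keep ⇒ 0x24
lane  7: tail/keep ⇒ 0x5c
lane  8: tail/keep ⇒ 0xcd
lane  9: tail/keep ⇒ 0x40
lane 10: tail/keep ⇒ 0x56
lane 11: tail/keep ⇒ 0x7a
lane 12: tail/keep ⇒ 0xe2
lane 13: tail/keep ⇒ 0x2b
lane 14: tail/keep ⇒ 0xeb
lane 15: tail/keep ⇒ 0xd9

vd = [0, 155, 132, 156, 119, 231, 36, 92, 205, 64, 86, 122, 226, 43, 235, 217]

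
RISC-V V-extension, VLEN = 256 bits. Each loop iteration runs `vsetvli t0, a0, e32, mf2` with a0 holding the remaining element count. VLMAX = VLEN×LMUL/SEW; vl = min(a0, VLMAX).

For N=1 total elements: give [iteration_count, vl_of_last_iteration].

[iterations, last_vl] = [1, 1]

VLMAX = VLEN×LMUL/SEW = 256×1/2/32 = 4
iterations = ceil(1/4) = 1; final-pass vl = 1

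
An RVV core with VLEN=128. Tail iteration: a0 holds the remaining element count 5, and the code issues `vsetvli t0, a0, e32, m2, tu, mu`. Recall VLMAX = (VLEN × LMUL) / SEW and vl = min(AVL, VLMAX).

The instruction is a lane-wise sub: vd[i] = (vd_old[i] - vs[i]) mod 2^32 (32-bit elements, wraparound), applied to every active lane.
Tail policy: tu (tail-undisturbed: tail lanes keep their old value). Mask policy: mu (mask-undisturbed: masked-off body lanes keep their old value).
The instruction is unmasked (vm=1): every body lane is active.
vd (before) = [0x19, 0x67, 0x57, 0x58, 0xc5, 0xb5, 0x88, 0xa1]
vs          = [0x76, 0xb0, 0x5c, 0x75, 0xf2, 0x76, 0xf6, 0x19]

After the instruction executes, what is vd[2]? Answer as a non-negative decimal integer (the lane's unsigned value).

lanes per group: 128·2/32 = 8
AVL=5 ≤ VLMAX=8, so vl = 5
lane  0: sub(0x19,0x76) ⇒ 0xffffffa3
lane  1: sub(0x67,0xb0) ⇒ 0xffffffb7
lane  2: sub(0x57,0x5c) ⇒ 0xfffffffb
lane  3: sub(0x58,0x75) ⇒ 0xffffffe3
lane  4: sub(0xc5,0xf2) ⇒ 0xffffffd3
lane  5: tail/keep ⇒ 0xb5
lane  6: tail/keep ⇒ 0x88
lane  7: tail/keep ⇒ 0xa1

vd[2] = 4294967291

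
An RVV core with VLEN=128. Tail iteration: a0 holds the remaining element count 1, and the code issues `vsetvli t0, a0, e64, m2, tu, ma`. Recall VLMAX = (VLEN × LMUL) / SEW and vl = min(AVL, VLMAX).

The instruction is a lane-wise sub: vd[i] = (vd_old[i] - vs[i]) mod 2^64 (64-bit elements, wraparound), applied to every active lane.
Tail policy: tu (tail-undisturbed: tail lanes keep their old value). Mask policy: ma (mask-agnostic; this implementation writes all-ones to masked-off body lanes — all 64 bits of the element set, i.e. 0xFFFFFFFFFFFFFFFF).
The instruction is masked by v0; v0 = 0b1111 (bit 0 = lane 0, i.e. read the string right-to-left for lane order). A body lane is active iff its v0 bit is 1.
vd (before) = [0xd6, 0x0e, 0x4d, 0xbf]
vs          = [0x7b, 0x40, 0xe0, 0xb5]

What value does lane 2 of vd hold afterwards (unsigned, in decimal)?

VLMAX = VLEN×LMUL/SEW = 128×2/64 = 4
AVL=1 ≤ VLMAX=4, so vl = 1
lane  0: sub(0xd6,0x7b) ⇒ 0x5b
lane  1: tail/keep ⇒ 0x0e
lane  2: tail/keep ⇒ 0x4d
lane  3: tail/keep ⇒ 0xbf

vd[2] = 77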